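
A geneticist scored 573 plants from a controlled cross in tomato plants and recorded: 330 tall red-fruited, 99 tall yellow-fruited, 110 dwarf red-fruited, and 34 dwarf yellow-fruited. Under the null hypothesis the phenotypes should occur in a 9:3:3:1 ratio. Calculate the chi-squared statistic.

Expected counts for N = 573 under a 9:3:3:1 ratio (total parts = 16):
  tall red-fruited: 573 × 9/16 = 322.3125
  tall yellow-fruited: 573 × 3/16 = 107.4375
  dwarf red-fruited: 573 × 3/16 = 107.4375
  dwarf yellow-fruited: 573 × 1/16 = 35.8125
χ² = Σ (O − E)² / E
  tall red-fruited: (330 − 322.3125)² / 322.3125 = 0.1834
  tall yellow-fruited: (99 − 107.4375)² / 107.4375 = 0.6626
  dwarf red-fruited: (110 − 107.4375)² / 107.4375 = 0.0611
  dwarf yellow-fruited: (34 − 35.8125)² / 35.8125 = 0.0917
χ² = 0.1834 + 0.6626 + 0.0611 + 0.0917 = 0.9988 ≈ 0.999

0.999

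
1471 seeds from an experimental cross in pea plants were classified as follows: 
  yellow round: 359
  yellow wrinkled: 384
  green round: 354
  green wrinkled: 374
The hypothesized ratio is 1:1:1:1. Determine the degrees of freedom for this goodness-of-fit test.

A goodness-of-fit test with 4 phenotype classes has df = 4 − 1 = 3.

3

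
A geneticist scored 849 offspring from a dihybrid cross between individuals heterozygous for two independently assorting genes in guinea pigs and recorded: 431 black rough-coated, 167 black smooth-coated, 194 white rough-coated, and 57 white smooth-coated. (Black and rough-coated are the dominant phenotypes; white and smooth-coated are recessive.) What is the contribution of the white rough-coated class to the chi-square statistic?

A dihybrid F₂ with independent assortment and complete dominance at both loci gives a 9:3:3:1 phenotypic ratio.
Under the 9:3:3:1 hypothesis (Σ ratio = 16, N = 849):
  black rough-coated: 849 × 9/16 = 477.5625
  black smooth-coated: 849 × 3/16 = 159.1875
  white rough-coated: 849 × 3/16 = 159.1875
  white smooth-coated: 849 × 1/16 = 53.0625
Contribution of white rough-coated: (194 − 159.1875)² / 159.1875 = 7.6131

7.613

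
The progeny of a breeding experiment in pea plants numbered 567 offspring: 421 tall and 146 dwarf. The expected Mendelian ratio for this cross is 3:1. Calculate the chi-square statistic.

Total ratio parts = 4. Expected numbers out of 567:
  tall: 567 × 3/4 = 425.25
  dwarf: 567 × 1/4 = 141.75
χ² = Σ (O − E)² / E
  tall: (421 − 425.25)² / 425.25 = 0.0425
  dwarf: (146 − 141.75)² / 141.75 = 0.1274
χ² = 0.0425 + 0.1274 = 0.1699 ≈ 0.170

0.170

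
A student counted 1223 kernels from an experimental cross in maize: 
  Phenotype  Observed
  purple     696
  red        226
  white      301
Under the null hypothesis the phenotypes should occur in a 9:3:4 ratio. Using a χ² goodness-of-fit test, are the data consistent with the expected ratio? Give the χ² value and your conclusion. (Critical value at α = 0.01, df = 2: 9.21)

Expected counts for N = 1223 under a 9:3:4 ratio (total parts = 16):
  purple: 1223 × 9/16 = 687.9375
  red: 1223 × 3/16 = 229.3125
  white: 1223 × 4/16 = 305.75
χ² = Σ (O − E)² / E
  purple: (696 − 687.9375)² / 687.9375 = 0.0945
  red: (226 − 229.3125)² / 229.3125 = 0.0479
  white: (301 − 305.75)² / 305.75 = 0.0738
χ² = 0.0945 + 0.0479 + 0.0738 = 0.2162 ≈ 0.216
Degrees of freedom = 3 − 1 = 2; critical value at α = 0.01 is 9.21.
Since 0.216 < 9.21, we fail to reject the null hypothesis — the data are consistent with the 9:3:4 ratio.

0.216; consistent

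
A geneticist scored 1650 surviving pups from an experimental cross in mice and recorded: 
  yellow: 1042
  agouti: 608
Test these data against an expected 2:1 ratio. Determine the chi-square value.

9.175

Under the 2:1 hypothesis (Σ ratio = 3, N = 1650):
  yellow: 1650 × 2/3 = 1100
  agouti: 1650 × 1/3 = 550
χ² = Σ (O − E)² / E
  yellow: (1042 − 1100)² / 1100 = 3.0582
  agouti: (608 − 550)² / 550 = 6.1164
χ² = 3.0582 + 6.1164 = 9.1746 ≈ 9.175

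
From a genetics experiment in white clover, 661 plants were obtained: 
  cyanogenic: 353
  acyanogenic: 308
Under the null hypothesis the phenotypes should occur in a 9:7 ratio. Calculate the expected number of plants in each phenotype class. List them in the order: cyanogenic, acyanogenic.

371.8125, 289.1875

The 9:7 ratio has 16 parts, so with N = 661 the expected counts are:
  cyanogenic: 661 × 9/16 = 371.8125
  acyanogenic: 661 × 7/16 = 289.1875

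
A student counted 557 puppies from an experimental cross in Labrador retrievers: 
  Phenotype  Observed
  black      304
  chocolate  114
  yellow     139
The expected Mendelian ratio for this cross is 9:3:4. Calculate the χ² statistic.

The 9:3:4 ratio has 16 parts, so with N = 557 the expected counts are:
  black: 557 × 9/16 = 313.3125
  chocolate: 557 × 3/16 = 104.4375
  yellow: 557 × 4/16 = 139.25
χ² = Σ (O − E)² / E
  black: (304 − 313.3125)² / 313.3125 = 0.2768
  chocolate: (114 − 104.4375)² / 104.4375 = 0.8756
  yellow: (139 − 139.25)² / 139.25 = 0.0004
χ² = 0.2768 + 0.8756 + 0.0004 = 1.1528 ≈ 1.153

1.153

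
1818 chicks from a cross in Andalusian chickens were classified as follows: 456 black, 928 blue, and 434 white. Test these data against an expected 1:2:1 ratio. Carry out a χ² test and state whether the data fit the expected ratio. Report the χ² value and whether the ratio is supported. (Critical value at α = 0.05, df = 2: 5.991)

1.327; consistent

The 1:2:1 ratio has 4 parts, so with N = 1818 the expected counts are:
  black: 1818 × 1/4 = 454.5
  blue: 1818 × 2/4 = 909
  white: 1818 × 1/4 = 454.5
χ² = Σ (O − E)² / E
  black: (456 − 454.5)² / 454.5 = 0.0050
  blue: (928 − 909)² / 909 = 0.3971
  white: (434 − 454.5)² / 454.5 = 0.9246
χ² = 0.0050 + 0.3971 + 0.9246 = 1.3267 ≈ 1.327
Degrees of freedom = 3 − 1 = 2; critical value at α = 0.05 is 5.991.
Since 1.327 < 5.991, we fail to reject the null hypothesis — the data are consistent with the 1:2:1 ratio.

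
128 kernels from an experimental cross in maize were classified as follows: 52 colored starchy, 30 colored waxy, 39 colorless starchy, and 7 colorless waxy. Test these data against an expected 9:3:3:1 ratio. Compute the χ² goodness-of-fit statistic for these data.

16.556

Expected counts for N = 128 under a 9:3:3:1 ratio (total parts = 16):
  colored starchy: 128 × 9/16 = 72
  colored waxy: 128 × 3/16 = 24
  colorless starchy: 128 × 3/16 = 24
  colorless waxy: 128 × 1/16 = 8
χ² = Σ (O − E)² / E
  colored starchy: (52 − 72)² / 72 = 5.5556
  colored waxy: (30 − 24)² / 24 = 1.5000
  colorless starchy: (39 − 24)² / 24 = 9.3750
  colorless waxy: (7 − 8)² / 8 = 0.1250
χ² = 5.5556 + 1.5000 + 9.3750 + 0.1250 = 16.5556 ≈ 16.556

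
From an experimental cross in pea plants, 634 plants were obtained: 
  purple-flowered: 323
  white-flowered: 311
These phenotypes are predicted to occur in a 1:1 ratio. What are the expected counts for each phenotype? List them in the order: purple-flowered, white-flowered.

317, 317

The 1:1 ratio has 2 parts, so with N = 634 the expected counts are:
  purple-flowered: 634 × 1/2 = 317
  white-flowered: 634 × 1/2 = 317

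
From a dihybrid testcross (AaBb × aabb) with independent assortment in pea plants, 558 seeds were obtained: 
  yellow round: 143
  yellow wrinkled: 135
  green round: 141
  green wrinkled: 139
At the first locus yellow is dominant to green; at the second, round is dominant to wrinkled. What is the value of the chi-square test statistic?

A dihybrid testcross with independent assortment gives a 1:1:1:1 ratio.
The 1:1:1:1 ratio has 4 parts, so with N = 558 the expected counts are:
  yellow round: 558 × 1/4 = 139.5
  yellow wrinkled: 558 × 1/4 = 139.5
  green round: 558 × 1/4 = 139.5
  green wrinkled: 558 × 1/4 = 139.5
χ² = Σ (O − E)² / E
  yellow round: (143 − 139.5)² / 139.5 = 0.0878
  yellow wrinkled: (135 − 139.5)² / 139.5 = 0.1452
  green round: (141 − 139.5)² / 139.5 = 0.0161
  green wrinkled: (139 − 139.5)² / 139.5 = 0.0018
χ² = 0.0878 + 0.1452 + 0.0161 + 0.0018 = 0.2509 ≈ 0.251

0.251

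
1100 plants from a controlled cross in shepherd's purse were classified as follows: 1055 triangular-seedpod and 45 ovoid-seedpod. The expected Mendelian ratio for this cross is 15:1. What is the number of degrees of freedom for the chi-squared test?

1

A goodness-of-fit test with 2 phenotype classes has df = 2 − 1 = 1.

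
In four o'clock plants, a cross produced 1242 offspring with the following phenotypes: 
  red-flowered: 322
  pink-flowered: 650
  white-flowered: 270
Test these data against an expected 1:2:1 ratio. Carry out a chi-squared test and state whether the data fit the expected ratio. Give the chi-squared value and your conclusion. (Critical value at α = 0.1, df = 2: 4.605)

7.063; not consistent

Under the 1:2:1 hypothesis (Σ ratio = 4, N = 1242):
  red-flowered: 1242 × 1/4 = 310.5
  pink-flowered: 1242 × 2/4 = 621
  white-flowered: 1242 × 1/4 = 310.5
χ² = Σ (O − E)² / E
  red-flowered: (322 − 310.5)² / 310.5 = 0.4259
  pink-flowered: (650 − 621)² / 621 = 1.3543
  white-flowered: (270 − 310.5)² / 310.5 = 5.2826
χ² = 0.4259 + 1.3543 + 5.2826 = 7.0628 ≈ 7.063
Degrees of freedom = 3 − 1 = 2; critical value at α = 0.1 is 4.605.
Since 7.063 > 4.605, we reject the null hypothesis — the data do not fit the 1:2:1 ratio.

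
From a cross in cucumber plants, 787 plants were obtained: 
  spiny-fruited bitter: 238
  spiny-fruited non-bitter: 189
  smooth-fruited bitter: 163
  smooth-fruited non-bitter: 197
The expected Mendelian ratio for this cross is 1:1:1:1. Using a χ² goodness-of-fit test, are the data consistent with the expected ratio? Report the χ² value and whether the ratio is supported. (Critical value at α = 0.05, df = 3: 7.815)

14.743; not consistent

Total ratio parts = 4. Expected numbers out of 787:
  spiny-fruited bitter: 787 × 1/4 = 196.75
  spiny-fruited non-bitter: 787 × 1/4 = 196.75
  smooth-fruited bitter: 787 × 1/4 = 196.75
  smooth-fruited non-bitter: 787 × 1/4 = 196.75
χ² = Σ (O − E)² / E
  spiny-fruited bitter: (238 − 196.75)² / 196.75 = 8.6483
  spiny-fruited non-bitter: (189 − 196.75)² / 196.75 = 0.3053
  smooth-fruited bitter: (163 − 196.75)² / 196.75 = 5.7894
  smooth-fruited non-bitter: (197 − 196.75)² / 196.75 = 0.0003
χ² = 8.6483 + 0.3053 + 5.7894 + 0.0003 = 14.7433 ≈ 14.743
Degrees of freedom = 4 − 1 = 3; critical value at α = 0.05 is 7.815.
Since 14.743 > 7.815, we reject the null hypothesis — the data do not fit the 1:1:1:1 ratio.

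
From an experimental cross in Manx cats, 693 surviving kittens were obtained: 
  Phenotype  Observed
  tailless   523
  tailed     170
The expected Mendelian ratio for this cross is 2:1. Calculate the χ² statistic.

24.162

Under the 2:1 hypothesis (Σ ratio = 3, N = 693):
  tailless: 693 × 2/3 = 462
  tailed: 693 × 1/3 = 231
χ² = Σ (O − E)² / E
  tailless: (523 − 462)² / 462 = 8.0541
  tailed: (170 − 231)² / 231 = 16.1082
χ² = 8.0541 + 16.1082 = 24.1623 ≈ 24.162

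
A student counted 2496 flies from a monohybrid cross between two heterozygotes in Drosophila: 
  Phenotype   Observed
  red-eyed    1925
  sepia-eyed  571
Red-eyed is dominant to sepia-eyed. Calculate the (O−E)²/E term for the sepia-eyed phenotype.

For a monohybrid cross between heterozygotes with complete dominance, the expected phenotypic ratio is 3:1.
Under the 3:1 hypothesis (Σ ratio = 4, N = 2496):
  red-eyed: 2496 × 3/4 = 1872
  sepia-eyed: 2496 × 1/4 = 624
Contribution of sepia-eyed: (571 − 624)² / 624 = 4.5016

4.502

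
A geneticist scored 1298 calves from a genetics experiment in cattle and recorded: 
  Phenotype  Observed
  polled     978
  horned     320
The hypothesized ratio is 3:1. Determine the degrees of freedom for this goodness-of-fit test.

1

A goodness-of-fit test with 2 phenotype classes has df = 2 − 1 = 1.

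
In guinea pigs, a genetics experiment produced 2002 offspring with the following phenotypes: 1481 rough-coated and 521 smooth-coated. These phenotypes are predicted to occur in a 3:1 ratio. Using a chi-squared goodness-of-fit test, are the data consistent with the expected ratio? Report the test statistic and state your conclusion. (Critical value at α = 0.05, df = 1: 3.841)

1.120; consistent

Expected counts for N = 2002 under a 3:1 ratio (total parts = 4):
  rough-coated: 2002 × 3/4 = 1501.5
  smooth-coated: 2002 × 1/4 = 500.5
χ² = Σ (O − E)² / E
  rough-coated: (1481 − 1501.5)² / 1501.5 = 0.2799
  smooth-coated: (521 − 500.5)² / 500.5 = 0.8397
χ² = 0.2799 + 0.8397 = 1.1196 ≈ 1.120
Degrees of freedom = 2 − 1 = 1; critical value at α = 0.05 is 3.841.
Since 1.120 < 3.841, we fail to reject the null hypothesis — the data are consistent with the 3:1 ratio.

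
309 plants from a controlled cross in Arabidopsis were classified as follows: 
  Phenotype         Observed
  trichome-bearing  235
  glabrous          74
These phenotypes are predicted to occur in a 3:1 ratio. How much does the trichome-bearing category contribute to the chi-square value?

0.046

Under the 3:1 hypothesis (Σ ratio = 4, N = 309):
  trichome-bearing: 309 × 3/4 = 231.75
  glabrous: 309 × 1/4 = 77.25
Contribution of trichome-bearing: (235 − 231.75)² / 231.75 = 0.0456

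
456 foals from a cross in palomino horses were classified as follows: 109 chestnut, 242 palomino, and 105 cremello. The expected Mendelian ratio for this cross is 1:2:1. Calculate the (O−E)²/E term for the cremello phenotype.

Expected counts for N = 456 under a 1:2:1 ratio (total parts = 4):
  chestnut: 456 × 1/4 = 114
  palomino: 456 × 2/4 = 228
  cremello: 456 × 1/4 = 114
Contribution of cremello: (105 − 114)² / 114 = 0.7105

0.711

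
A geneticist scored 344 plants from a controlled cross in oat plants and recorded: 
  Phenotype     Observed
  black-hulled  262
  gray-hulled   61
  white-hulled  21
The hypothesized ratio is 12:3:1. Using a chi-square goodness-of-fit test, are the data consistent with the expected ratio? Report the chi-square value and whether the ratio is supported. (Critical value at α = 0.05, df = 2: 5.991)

0.264; consistent

Total ratio parts = 16. Expected numbers out of 344:
  black-hulled: 344 × 12/16 = 258
  gray-hulled: 344 × 3/16 = 64.5
  white-hulled: 344 × 1/16 = 21.5
χ² = Σ (O − E)² / E
  black-hulled: (262 − 258)² / 258 = 0.0620
  gray-hulled: (61 − 64.5)² / 64.5 = 0.1899
  white-hulled: (21 − 21.5)² / 21.5 = 0.0116
χ² = 0.0620 + 0.1899 + 0.0116 = 0.2635 ≈ 0.264
Degrees of freedom = 3 − 1 = 2; critical value at α = 0.05 is 5.991.
Since 0.264 < 5.991, we fail to reject the null hypothesis — the data are consistent with the 12:3:1 ratio.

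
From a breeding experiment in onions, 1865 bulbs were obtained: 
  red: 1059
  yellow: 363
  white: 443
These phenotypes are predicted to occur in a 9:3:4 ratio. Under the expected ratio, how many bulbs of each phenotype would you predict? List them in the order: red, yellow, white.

The 9:3:4 ratio has 16 parts, so with N = 1865 the expected counts are:
  red: 1865 × 9/16 = 1049.0625
  yellow: 1865 × 3/16 = 349.6875
  white: 1865 × 4/16 = 466.25

1049.0625, 349.6875, 466.25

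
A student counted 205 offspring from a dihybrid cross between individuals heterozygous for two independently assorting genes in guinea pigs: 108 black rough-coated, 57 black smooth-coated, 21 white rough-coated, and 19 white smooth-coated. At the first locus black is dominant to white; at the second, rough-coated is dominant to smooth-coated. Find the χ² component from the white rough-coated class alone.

A dihybrid F₂ with independent assortment and complete dominance at both loci gives a 9:3:3:1 phenotypic ratio.
Under the 9:3:3:1 hypothesis (Σ ratio = 16, N = 205):
  black rough-coated: 205 × 9/16 = 115.3125
  black smooth-coated: 205 × 3/16 = 38.4375
  white rough-coated: 205 × 3/16 = 38.4375
  white smooth-coated: 205 × 1/16 = 12.8125
Contribution of white rough-coated: (21 − 38.4375)² / 38.4375 = 7.9107

7.911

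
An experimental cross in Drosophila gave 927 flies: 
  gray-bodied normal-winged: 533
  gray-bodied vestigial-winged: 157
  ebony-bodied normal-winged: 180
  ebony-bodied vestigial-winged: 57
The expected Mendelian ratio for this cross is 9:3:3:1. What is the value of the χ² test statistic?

Under the 9:3:3:1 hypothesis (Σ ratio = 16, N = 927):
  gray-bodied normal-winged: 927 × 9/16 = 521.4375
  gray-bodied vestigial-winged: 927 × 3/16 = 173.8125
  ebony-bodied normal-winged: 927 × 3/16 = 173.8125
  ebony-bodied vestigial-winged: 927 × 1/16 = 57.9375
χ² = Σ (O − E)² / E
  gray-bodied normal-winged: (533 − 521.4375)² / 521.4375 = 0.2564
  gray-bodied vestigial-winged: (157 − 173.8125)² / 173.8125 = 1.6262
  ebony-bodied normal-winged: (180 − 173.8125)² / 173.8125 = 0.2203
  ebony-bodied vestigial-winged: (57 − 57.9375)² / 57.9375 = 0.0152
χ² = 0.2564 + 1.6262 + 0.2203 + 0.0152 = 2.1181 ≈ 2.118

2.118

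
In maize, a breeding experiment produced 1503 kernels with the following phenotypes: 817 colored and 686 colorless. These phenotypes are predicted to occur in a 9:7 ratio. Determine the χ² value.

2.186

The 9:7 ratio has 16 parts, so with N = 1503 the expected counts are:
  colored: 1503 × 9/16 = 845.4375
  colorless: 1503 × 7/16 = 657.5625
χ² = Σ (O − E)² / E
  colored: (817 − 845.4375)² / 845.4375 = 0.9565
  colorless: (686 − 657.5625)² / 657.5625 = 1.2298
χ² = 0.9565 + 1.2298 = 2.1863 ≈ 2.186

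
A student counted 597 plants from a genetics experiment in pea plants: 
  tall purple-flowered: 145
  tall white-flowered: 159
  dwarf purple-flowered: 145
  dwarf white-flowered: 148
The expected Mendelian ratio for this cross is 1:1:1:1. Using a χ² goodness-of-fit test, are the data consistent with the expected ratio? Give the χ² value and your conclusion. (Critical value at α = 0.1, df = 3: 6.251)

Expected counts for N = 597 under a 1:1:1:1 ratio (total parts = 4):
  tall purple-flowered: 597 × 1/4 = 149.25
  tall white-flowered: 597 × 1/4 = 149.25
  dwarf purple-flowered: 597 × 1/4 = 149.25
  dwarf white-flowered: 597 × 1/4 = 149.25
χ² = Σ (O − E)² / E
  tall purple-flowered: (145 − 149.25)² / 149.25 = 0.1210
  tall white-flowered: (159 − 149.25)² / 149.25 = 0.6369
  dwarf purple-flowered: (145 − 149.25)² / 149.25 = 0.1210
  dwarf white-flowered: (148 − 149.25)² / 149.25 = 0.0105
χ² = 0.1210 + 0.6369 + 0.1210 + 0.0105 = 0.8894 ≈ 0.889
Degrees of freedom = 4 − 1 = 3; critical value at α = 0.1 is 6.251.
Since 0.889 < 6.251, we fail to reject the null hypothesis — the data are consistent with the 1:1:1:1 ratio.

0.889; consistent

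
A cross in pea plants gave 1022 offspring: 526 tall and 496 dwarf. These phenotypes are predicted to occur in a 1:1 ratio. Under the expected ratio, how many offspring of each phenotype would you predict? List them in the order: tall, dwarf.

The 1:1 ratio has 2 parts, so with N = 1022 the expected counts are:
  tall: 1022 × 1/2 = 511
  dwarf: 1022 × 1/2 = 511

511, 511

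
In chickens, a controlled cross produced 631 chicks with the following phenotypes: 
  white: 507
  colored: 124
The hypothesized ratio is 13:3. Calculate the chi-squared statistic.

Under the 13:3 hypothesis (Σ ratio = 16, N = 631):
  white: 631 × 13/16 = 512.6875
  colored: 631 × 3/16 = 118.3125
χ² = Σ (O − E)² / E
  white: (507 − 512.6875)² / 512.6875 = 0.0631
  colored: (124 − 118.3125)² / 118.3125 = 0.2734
χ² = 0.0631 + 0.2734 = 0.3365 ≈ 0.337

0.337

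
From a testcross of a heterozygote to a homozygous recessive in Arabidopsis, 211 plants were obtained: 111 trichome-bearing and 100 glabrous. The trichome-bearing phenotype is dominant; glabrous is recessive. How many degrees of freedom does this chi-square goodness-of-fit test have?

1

A testcross of a heterozygote (Aa × aa) gives a 1:1 phenotypic ratio.
A goodness-of-fit test with 2 phenotype classes has df = 2 − 1 = 1.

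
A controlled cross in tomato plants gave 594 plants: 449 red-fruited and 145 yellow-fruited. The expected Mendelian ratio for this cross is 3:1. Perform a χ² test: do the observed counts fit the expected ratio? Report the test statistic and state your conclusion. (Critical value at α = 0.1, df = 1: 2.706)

Total ratio parts = 4. Expected numbers out of 594:
  red-fruited: 594 × 3/4 = 445.5
  yellow-fruited: 594 × 1/4 = 148.5
χ² = Σ (O − E)² / E
  red-fruited: (449 − 445.5)² / 445.5 = 0.0275
  yellow-fruited: (145 − 148.5)² / 148.5 = 0.0825
χ² = 0.0275 + 0.0825 = 0.110
Degrees of freedom = 2 − 1 = 1; critical value at α = 0.1 is 2.706.
Since 0.110 < 2.706, we fail to reject the null hypothesis — the data are consistent with the 3:1 ratio.

0.110; consistent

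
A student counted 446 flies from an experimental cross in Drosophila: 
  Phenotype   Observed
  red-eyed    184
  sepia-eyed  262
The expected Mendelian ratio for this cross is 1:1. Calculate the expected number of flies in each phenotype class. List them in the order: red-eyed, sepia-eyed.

The 1:1 ratio has 2 parts, so with N = 446 the expected counts are:
  red-eyed: 446 × 1/2 = 223
  sepia-eyed: 446 × 1/2 = 223

223, 223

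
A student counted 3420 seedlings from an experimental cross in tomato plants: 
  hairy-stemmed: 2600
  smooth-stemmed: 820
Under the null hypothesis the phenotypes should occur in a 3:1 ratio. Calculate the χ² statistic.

1.910

Total ratio parts = 4. Expected numbers out of 3420:
  hairy-stemmed: 3420 × 3/4 = 2565
  smooth-stemmed: 3420 × 1/4 = 855
χ² = Σ (O − E)² / E
  hairy-stemmed: (2600 − 2565)² / 2565 = 0.4776
  smooth-stemmed: (820 − 855)² / 855 = 1.4327
χ² = 0.4776 + 1.4327 = 1.9103 ≈ 1.910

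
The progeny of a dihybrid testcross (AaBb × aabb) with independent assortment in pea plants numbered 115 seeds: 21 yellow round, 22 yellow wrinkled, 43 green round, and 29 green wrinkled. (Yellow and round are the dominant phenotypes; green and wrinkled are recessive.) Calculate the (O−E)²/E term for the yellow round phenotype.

2.089

A dihybrid testcross with independent assortment gives a 1:1:1:1 ratio.
Under the 1:1:1:1 hypothesis (Σ ratio = 4, N = 115):
  yellow round: 115 × 1/4 = 28.75
  yellow wrinkled: 115 × 1/4 = 28.75
  green round: 115 × 1/4 = 28.75
  green wrinkled: 115 × 1/4 = 28.75
Contribution of yellow round: (21 − 28.75)² / 28.75 = 2.0891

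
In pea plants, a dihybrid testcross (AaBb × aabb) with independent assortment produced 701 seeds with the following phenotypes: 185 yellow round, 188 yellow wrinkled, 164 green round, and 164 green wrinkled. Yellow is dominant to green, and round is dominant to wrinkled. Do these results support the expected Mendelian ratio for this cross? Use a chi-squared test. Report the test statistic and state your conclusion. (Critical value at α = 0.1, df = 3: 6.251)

A dihybrid testcross with independent assortment gives a 1:1:1:1 ratio.
Total ratio parts = 4. Expected numbers out of 701:
  yellow round: 701 × 1/4 = 175.25
  yellow wrinkled: 701 × 1/4 = 175.25
  green round: 701 × 1/4 = 175.25
  green wrinkled: 701 × 1/4 = 175.25
χ² = Σ (O − E)² / E
  yellow round: (185 − 175.25)² / 175.25 = 0.5424
  yellow wrinkled: (188 − 175.25)² / 175.25 = 0.9276
  green round: (164 − 175.25)² / 175.25 = 0.7222
  green wrinkled: (164 − 175.25)² / 175.25 = 0.7222
χ² = 0.5424 + 0.9276 + 0.7222 + 0.7222 = 2.9144 ≈ 2.914
Degrees of freedom = 4 − 1 = 3; critical value at α = 0.1 is 6.251.
Since 2.914 < 6.251, we fail to reject the null hypothesis — the data are consistent with the 1:1:1:1 ratio.

2.914; consistent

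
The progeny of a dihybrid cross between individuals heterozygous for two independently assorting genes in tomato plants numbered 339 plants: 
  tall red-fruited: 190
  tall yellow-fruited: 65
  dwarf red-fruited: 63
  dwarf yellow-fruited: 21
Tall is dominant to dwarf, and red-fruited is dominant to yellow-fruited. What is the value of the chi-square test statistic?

A dihybrid F₂ with independent assortment and complete dominance at both loci gives a 9:3:3:1 phenotypic ratio.
Total ratio parts = 16. Expected numbers out of 339:
  tall red-fruited: 339 × 9/16 = 190.6875
  tall yellow-fruited: 339 × 3/16 = 63.5625
  dwarf red-fruited: 339 × 3/16 = 63.5625
  dwarf yellow-fruited: 339 × 1/16 = 21.1875
χ² = Σ (O − E)² / E
  tall red-fruited: (190 − 190.6875)² / 190.6875 = 0.0025
  tall yellow-fruited: (65 − 63.5625)² / 63.5625 = 0.0325
  dwarf red-fruited: (63 − 63.5625)² / 63.5625 = 0.0050
  dwarf yellow-fruited: (21 − 21.1875)² / 21.1875 = 0.0017
χ² = 0.0025 + 0.0325 + 0.0050 + 0.0017 = 0.0417 ≈ 0.042

0.042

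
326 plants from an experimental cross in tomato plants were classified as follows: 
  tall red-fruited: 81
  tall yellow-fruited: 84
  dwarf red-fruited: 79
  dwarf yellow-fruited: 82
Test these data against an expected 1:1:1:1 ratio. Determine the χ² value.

Expected counts for N = 326 under a 1:1:1:1 ratio (total parts = 4):
  tall red-fruited: 326 × 1/4 = 81.5
  tall yellow-fruited: 326 × 1/4 = 81.5
  dwarf red-fruited: 326 × 1/4 = 81.5
  dwarf yellow-fruited: 326 × 1/4 = 81.5
χ² = Σ (O − E)² / E
  tall red-fruited: (81 − 81.5)² / 81.5 = 0.0031
  tall yellow-fruited: (84 − 81.5)² / 81.5 = 0.0767
  dwarf red-fruited: (79 − 81.5)² / 81.5 = 0.0767
  dwarf yellow-fruited: (82 − 81.5)² / 81.5 = 0.0031
χ² = 0.0031 + 0.0767 + 0.0767 + 0.0031 = 0.1596 ≈ 0.160

0.160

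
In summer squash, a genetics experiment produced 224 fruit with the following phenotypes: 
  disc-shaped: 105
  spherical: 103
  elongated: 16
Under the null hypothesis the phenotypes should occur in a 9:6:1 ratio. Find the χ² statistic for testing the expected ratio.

8.083

Expected counts for N = 224 under a 9:6:1 ratio (total parts = 16):
  disc-shaped: 224 × 9/16 = 126
  spherical: 224 × 6/16 = 84
  elongated: 224 × 1/16 = 14
χ² = Σ (O − E)² / E
  disc-shaped: (105 − 126)² / 126 = 3.5000
  spherical: (103 − 84)² / 84 = 4.2976
  elongated: (16 − 14)² / 14 = 0.2857
χ² = 3.5000 + 4.2976 + 0.2857 = 8.0833 ≈ 8.083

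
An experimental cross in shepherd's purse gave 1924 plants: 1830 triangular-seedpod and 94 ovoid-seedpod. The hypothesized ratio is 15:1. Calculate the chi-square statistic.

6.112

Expected counts for N = 1924 under a 15:1 ratio (total parts = 16):
  triangular-seedpod: 1924 × 15/16 = 1803.75
  ovoid-seedpod: 1924 × 1/16 = 120.25
χ² = Σ (O − E)² / E
  triangular-seedpod: (1830 − 1803.75)² / 1803.75 = 0.3820
  ovoid-seedpod: (94 − 120.25)² / 120.25 = 5.7302
χ² = 0.3820 + 5.7302 = 6.1122 ≈ 6.112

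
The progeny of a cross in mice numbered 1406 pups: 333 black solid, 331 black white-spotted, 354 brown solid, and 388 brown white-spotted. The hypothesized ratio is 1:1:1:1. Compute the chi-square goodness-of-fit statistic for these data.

Expected counts for N = 1406 under a 1:1:1:1 ratio (total parts = 4):
  black solid: 1406 × 1/4 = 351.5
  black white-spotted: 1406 × 1/4 = 351.5
  brown solid: 1406 × 1/4 = 351.5
  brown white-spotted: 1406 × 1/4 = 351.5
χ² = Σ (O − E)² / E
  black solid: (333 − 351.5)² / 351.5 = 0.9737
  black white-spotted: (331 − 351.5)² / 351.5 = 1.1956
  brown solid: (354 − 351.5)² / 351.5 = 0.0178
  brown white-spotted: (388 − 351.5)² / 351.5 = 3.7902
χ² = 0.9737 + 1.1956 + 0.0178 + 3.7902 = 5.9773 ≈ 5.977

5.977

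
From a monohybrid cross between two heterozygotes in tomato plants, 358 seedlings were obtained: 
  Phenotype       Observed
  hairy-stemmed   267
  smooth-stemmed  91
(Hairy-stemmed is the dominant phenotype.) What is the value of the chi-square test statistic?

For a monohybrid cross between heterozygotes with complete dominance, the expected phenotypic ratio is 3:1.
Under the 3:1 hypothesis (Σ ratio = 4, N = 358):
  hairy-stemmed: 358 × 3/4 = 268.5
  smooth-stemmed: 358 × 1/4 = 89.5
χ² = Σ (O − E)² / E
  hairy-stemmed: (267 − 268.5)² / 268.5 = 0.0084
  smooth-stemmed: (91 − 89.5)² / 89.5 = 0.0251
χ² = 0.0084 + 0.0251 = 0.0335 ≈ 0.034

0.034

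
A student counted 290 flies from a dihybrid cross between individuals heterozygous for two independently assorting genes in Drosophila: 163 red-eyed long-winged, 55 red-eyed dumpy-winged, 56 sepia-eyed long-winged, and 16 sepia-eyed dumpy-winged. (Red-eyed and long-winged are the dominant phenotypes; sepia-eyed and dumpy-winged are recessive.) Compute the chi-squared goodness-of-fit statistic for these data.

A dihybrid F₂ with independent assortment and complete dominance at both loci gives a 9:3:3:1 phenotypic ratio.
The 9:3:3:1 ratio has 16 parts, so with N = 290 the expected counts are:
  red-eyed long-winged: 290 × 9/16 = 163.125
  red-eyed dumpy-winged: 290 × 3/16 = 54.375
  sepia-eyed long-winged: 290 × 3/16 = 54.375
  sepia-eyed dumpy-winged: 290 × 1/16 = 18.125
χ² = Σ (O − E)² / E
  red-eyed long-winged: (163 − 163.125)² / 163.125 = 0.0001
  red-eyed dumpy-winged: (55 − 54.375)² / 54.375 = 0.0072
  sepia-eyed long-winged: (56 − 54.375)² / 54.375 = 0.0486
  sepia-eyed dumpy-winged: (16 − 18.125)² / 18.125 = 0.2491
χ² = 0.0001 + 0.0072 + 0.0486 + 0.2491 = 0.305

0.305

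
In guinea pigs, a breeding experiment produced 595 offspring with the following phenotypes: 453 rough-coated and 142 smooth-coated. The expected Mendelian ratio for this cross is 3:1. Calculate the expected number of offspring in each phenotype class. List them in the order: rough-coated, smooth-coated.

446.25, 148.75

Total ratio parts = 4. Expected numbers out of 595:
  rough-coated: 595 × 3/4 = 446.25
  smooth-coated: 595 × 1/4 = 148.75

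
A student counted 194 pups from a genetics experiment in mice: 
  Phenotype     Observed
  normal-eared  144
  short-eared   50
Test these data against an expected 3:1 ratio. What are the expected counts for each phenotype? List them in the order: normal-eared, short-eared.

145.5, 48.5

Total ratio parts = 4. Expected numbers out of 194:
  normal-eared: 194 × 3/4 = 145.5
  short-eared: 194 × 1/4 = 48.5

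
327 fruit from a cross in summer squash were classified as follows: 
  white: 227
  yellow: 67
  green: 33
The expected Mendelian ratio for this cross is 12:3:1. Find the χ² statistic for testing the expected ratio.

9.608

Expected counts for N = 327 under a 12:3:1 ratio (total parts = 16):
  white: 327 × 12/16 = 245.25
  yellow: 327 × 3/16 = 61.3125
  green: 327 × 1/16 = 20.4375
χ² = Σ (O − E)² / E
  white: (227 − 245.25)² / 245.25 = 1.3581
  yellow: (67 − 61.3125)² / 61.3125 = 0.5276
  green: (33 − 20.4375)² / 20.4375 = 7.7219
χ² = 1.3581 + 0.5276 + 7.7219 = 9.6076 ≈ 9.608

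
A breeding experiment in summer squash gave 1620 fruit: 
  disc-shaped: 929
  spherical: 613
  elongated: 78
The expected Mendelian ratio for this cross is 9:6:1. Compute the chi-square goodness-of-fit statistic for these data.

5.734

Total ratio parts = 16. Expected numbers out of 1620:
  disc-shaped: 1620 × 9/16 = 911.25
  spherical: 1620 × 6/16 = 607.5
  elongated: 1620 × 1/16 = 101.25
χ² = Σ (O − E)² / E
  disc-shaped: (929 − 911.25)² / 911.25 = 0.3457
  spherical: (613 − 607.5)² / 607.5 = 0.0498
  elongated: (78 − 101.25)² / 101.25 = 5.3389
χ² = 0.3457 + 0.0498 + 5.3389 = 5.7344 ≈ 5.734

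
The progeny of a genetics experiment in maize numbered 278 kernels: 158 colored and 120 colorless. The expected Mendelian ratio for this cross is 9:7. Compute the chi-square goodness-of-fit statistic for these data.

0.039

The 9:7 ratio has 16 parts, so with N = 278 the expected counts are:
  colored: 278 × 9/16 = 156.375
  colorless: 278 × 7/16 = 121.625
χ² = Σ (O − E)² / E
  colored: (158 − 156.375)² / 156.375 = 0.0169
  colorless: (120 − 121.625)² / 121.625 = 0.0217
χ² = 0.0169 + 0.0217 = 0.0386 ≈ 0.039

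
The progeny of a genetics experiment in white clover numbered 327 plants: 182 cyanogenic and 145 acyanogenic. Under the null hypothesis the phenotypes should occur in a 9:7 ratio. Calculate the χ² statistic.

0.047

Expected counts for N = 327 under a 9:7 ratio (total parts = 16):
  cyanogenic: 327 × 9/16 = 183.9375
  acyanogenic: 327 × 7/16 = 143.0625
χ² = Σ (O − E)² / E
  cyanogenic: (182 − 183.9375)² / 183.9375 = 0.0204
  acyanogenic: (145 − 143.0625)² / 143.0625 = 0.0262
χ² = 0.0204 + 0.0262 = 0.0466 ≈ 0.047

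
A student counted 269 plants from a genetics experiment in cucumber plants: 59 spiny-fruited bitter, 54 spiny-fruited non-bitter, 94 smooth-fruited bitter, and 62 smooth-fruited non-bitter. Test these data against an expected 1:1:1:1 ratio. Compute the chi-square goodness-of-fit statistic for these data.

The 1:1:1:1 ratio has 4 parts, so with N = 269 the expected counts are:
  spiny-fruited bitter: 269 × 1/4 = 67.25
  spiny-fruited non-bitter: 269 × 1/4 = 67.25
  smooth-fruited bitter: 269 × 1/4 = 67.25
  smooth-fruited non-bitter: 269 × 1/4 = 67.25
χ² = Σ (O − E)² / E
  spiny-fruited bitter: (59 − 67.25)² / 67.25 = 1.0121
  spiny-fruited non-bitter: (54 − 67.25)² / 67.25 = 2.6106
  smooth-fruited bitter: (94 − 67.25)² / 67.25 = 10.6403
  smooth-fruited non-bitter: (62 − 67.25)² / 67.25 = 0.4099
χ² = 1.0121 + 2.6106 + 10.6403 + 0.4099 = 14.6729 ≈ 14.673

14.673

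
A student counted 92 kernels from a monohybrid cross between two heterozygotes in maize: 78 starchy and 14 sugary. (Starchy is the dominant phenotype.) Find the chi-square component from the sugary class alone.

For a monohybrid cross between heterozygotes with complete dominance, the expected phenotypic ratio is 3:1.
The 3:1 ratio has 4 parts, so with N = 92 the expected counts are:
  starchy: 92 × 3/4 = 69
  sugary: 92 × 1/4 = 23
Contribution of sugary: (14 − 23)² / 23 = 3.5217

3.522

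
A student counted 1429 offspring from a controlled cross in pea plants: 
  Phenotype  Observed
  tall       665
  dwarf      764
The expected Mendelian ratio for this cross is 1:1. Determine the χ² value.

6.859

The 1:1 ratio has 2 parts, so with N = 1429 the expected counts are:
  tall: 1429 × 1/2 = 714.5
  dwarf: 1429 × 1/2 = 714.5
χ² = Σ (O − E)² / E
  tall: (665 − 714.5)² / 714.5 = 3.4293
  dwarf: (764 − 714.5)² / 714.5 = 3.4293
χ² = 3.4293 + 3.4293 = 6.8586 ≈ 6.859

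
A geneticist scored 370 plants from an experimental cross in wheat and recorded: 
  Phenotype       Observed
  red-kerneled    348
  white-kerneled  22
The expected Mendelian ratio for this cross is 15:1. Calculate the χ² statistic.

Expected counts for N = 370 under a 15:1 ratio (total parts = 16):
  red-kerneled: 370 × 15/16 = 346.875
  white-kerneled: 370 × 1/16 = 23.125
χ² = Σ (O − E)² / E
  red-kerneled: (348 − 346.875)² / 346.875 = 0.0036
  white-kerneled: (22 − 23.125)² / 23.125 = 0.0547
χ² = 0.0036 + 0.0547 = 0.0583 ≈ 0.058

0.058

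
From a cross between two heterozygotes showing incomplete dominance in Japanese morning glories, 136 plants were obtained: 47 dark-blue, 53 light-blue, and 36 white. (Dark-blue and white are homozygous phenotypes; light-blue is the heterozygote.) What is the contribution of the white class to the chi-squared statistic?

0.118

With incomplete dominance, a heterozygote × heterozygote cross gives a 1:2:1 phenotypic ratio.
Expected counts for N = 136 under a 1:2:1 ratio (total parts = 4):
  dark-blue: 136 × 1/4 = 34
  light-blue: 136 × 2/4 = 68
  white: 136 × 1/4 = 34
Contribution of white: (36 − 34)² / 34 = 0.1176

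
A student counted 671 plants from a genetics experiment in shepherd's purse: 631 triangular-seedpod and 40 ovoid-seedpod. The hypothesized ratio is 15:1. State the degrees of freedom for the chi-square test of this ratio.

1

A goodness-of-fit test with 2 phenotype classes has df = 2 − 1 = 1.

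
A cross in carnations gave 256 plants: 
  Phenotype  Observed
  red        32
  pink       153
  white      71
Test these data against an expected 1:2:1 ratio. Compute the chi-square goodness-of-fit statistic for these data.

Expected counts for N = 256 under a 1:2:1 ratio (total parts = 4):
  red: 256 × 1/4 = 64
  pink: 256 × 2/4 = 128
  white: 256 × 1/4 = 64
χ² = Σ (O − E)² / E
  red: (32 − 64)² / 64 = 16.0000
  pink: (153 − 128)² / 128 = 4.8828
  white: (71 − 64)² / 64 = 0.7656
χ² = 16.0000 + 4.8828 + 0.7656 = 21.6484 ≈ 21.648

21.648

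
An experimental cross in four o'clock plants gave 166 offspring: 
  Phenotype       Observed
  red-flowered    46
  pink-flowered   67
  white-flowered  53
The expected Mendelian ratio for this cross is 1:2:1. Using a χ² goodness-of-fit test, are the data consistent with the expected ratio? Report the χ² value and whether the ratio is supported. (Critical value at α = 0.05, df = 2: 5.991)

6.759; not consistent

Expected counts for N = 166 under a 1:2:1 ratio (total parts = 4):
  red-flowered: 166 × 1/4 = 41.5
  pink-flowered: 166 × 2/4 = 83
  white-flowered: 166 × 1/4 = 41.5
χ² = Σ (O − E)² / E
  red-flowered: (46 − 41.5)² / 41.5 = 0.4880
  pink-flowered: (67 − 83)² / 83 = 3.0843
  white-flowered: (53 − 41.5)² / 41.5 = 3.1867
χ² = 0.4880 + 3.0843 + 3.1867 = 6.759
Degrees of freedom = 3 − 1 = 2; critical value at α = 0.05 is 5.991.
Since 6.759 > 5.991, we reject the null hypothesis — the data do not fit the 1:2:1 ratio.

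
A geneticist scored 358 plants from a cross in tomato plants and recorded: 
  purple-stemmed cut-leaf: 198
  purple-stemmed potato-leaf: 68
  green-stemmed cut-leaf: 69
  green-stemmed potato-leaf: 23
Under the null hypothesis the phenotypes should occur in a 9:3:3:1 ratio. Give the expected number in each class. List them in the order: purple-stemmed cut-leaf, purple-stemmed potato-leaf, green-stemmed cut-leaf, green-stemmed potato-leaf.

Total ratio parts = 16. Expected numbers out of 358:
  purple-stemmed cut-leaf: 358 × 9/16 = 201.375
  purple-stemmed potato-leaf: 358 × 3/16 = 67.125
  green-stemmed cut-leaf: 358 × 3/16 = 67.125
  green-stemmed potato-leaf: 358 × 1/16 = 22.375

201.375, 67.125, 67.125, 22.375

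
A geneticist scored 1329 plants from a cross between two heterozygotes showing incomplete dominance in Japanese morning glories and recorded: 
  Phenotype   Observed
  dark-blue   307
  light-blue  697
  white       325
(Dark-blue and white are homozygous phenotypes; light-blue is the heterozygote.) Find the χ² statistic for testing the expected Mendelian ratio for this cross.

3.667

With incomplete dominance, a heterozygote × heterozygote cross gives a 1:2:1 phenotypic ratio.
Under the 1:2:1 hypothesis (Σ ratio = 4, N = 1329):
  dark-blue: 1329 × 1/4 = 332.25
  light-blue: 1329 × 2/4 = 664.5
  white: 1329 × 1/4 = 332.25
χ² = Σ (O − E)² / E
  dark-blue: (307 − 332.25)² / 332.25 = 1.9189
  light-blue: (697 − 664.5)² / 664.5 = 1.5895
  white: (325 − 332.25)² / 332.25 = 0.1582
χ² = 1.9189 + 1.5895 + 0.1582 = 3.6666 ≈ 3.667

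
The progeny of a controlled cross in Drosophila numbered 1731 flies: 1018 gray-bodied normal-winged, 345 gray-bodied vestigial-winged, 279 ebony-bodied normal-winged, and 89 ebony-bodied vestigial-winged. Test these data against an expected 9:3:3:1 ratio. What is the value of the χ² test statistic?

13.103

The 9:3:3:1 ratio has 16 parts, so with N = 1731 the expected counts are:
  gray-bodied normal-winged: 1731 × 9/16 = 973.6875
  gray-bodied vestigial-winged: 1731 × 3/16 = 324.5625
  ebony-bodied normal-winged: 1731 × 3/16 = 324.5625
  ebony-bodied vestigial-winged: 1731 × 1/16 = 108.1875
χ² = Σ (O − E)² / E
  gray-bodied normal-winged: (1018 − 973.6875)² / 973.6875 = 2.0167
  gray-bodied vestigial-winged: (345 − 324.5625)² / 324.5625 = 1.2869
  ebony-bodied normal-winged: (279 − 324.5625)² / 324.5625 = 6.3961
  ebony-bodied vestigial-winged: (89 − 108.1875)² / 108.1875 = 3.4030
χ² = 2.0167 + 1.2869 + 6.3961 + 3.4030 = 13.1027 ≈ 13.103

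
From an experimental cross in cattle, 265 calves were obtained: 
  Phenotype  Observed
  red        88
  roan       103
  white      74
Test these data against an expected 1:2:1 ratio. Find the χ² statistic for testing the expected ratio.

14.615

The 1:2:1 ratio has 4 parts, so with N = 265 the expected counts are:
  red: 265 × 1/4 = 66.25
  roan: 265 × 2/4 = 132.5
  white: 265 × 1/4 = 66.25
χ² = Σ (O − E)² / E
  red: (88 − 66.25)² / 66.25 = 7.1406
  roan: (103 − 132.5)² / 132.5 = 6.5679
  white: (74 − 66.25)² / 66.25 = 0.9066
χ² = 7.1406 + 6.5679 + 0.9066 = 14.6151 ≈ 14.615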